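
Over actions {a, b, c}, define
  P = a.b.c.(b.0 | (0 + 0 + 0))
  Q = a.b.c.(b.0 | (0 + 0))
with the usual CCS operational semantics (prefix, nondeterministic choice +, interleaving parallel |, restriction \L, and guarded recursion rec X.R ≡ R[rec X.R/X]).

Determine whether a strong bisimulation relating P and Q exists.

bisimilar

P's transition system — 5 states:
  p0 = a.b.c.(b.0 | (0 + 0 + 0)) has moves -a-> p1
  p1 = b.c.(b.0 | (0 + 0 + 0)) has moves -b-> p2
  p2 = c.(b.0 | (0 + 0 + 0)) has moves -c-> p3
  p3 = b.0 | (0 + 0 + 0) has moves -b-> p4
  p4 = 0 | (0 + 0 + 0) has moves ·
Q's transition system — 5 states:
  q0 = a.b.c.(b.0 | (0 + 0)) has moves -a-> q1
  q1 = b.c.(b.0 | (0 + 0)) has moves -b-> q2
  q2 = c.(b.0 | (0 + 0)) has moves -c-> q3
  q3 = b.0 | (0 + 0) has moves -b-> q4
  q4 = 0 | (0 + 0) has moves ·
Bisimilarity quotient blocks:
  B0 = {p0, q0}
  B1 = {p1, q1}
  B2 = {p2, q2}
  B3 = {p3, q3}
  B4 = {p4, q4}
p0 ∈ B0, q0 ∈ B0 → same block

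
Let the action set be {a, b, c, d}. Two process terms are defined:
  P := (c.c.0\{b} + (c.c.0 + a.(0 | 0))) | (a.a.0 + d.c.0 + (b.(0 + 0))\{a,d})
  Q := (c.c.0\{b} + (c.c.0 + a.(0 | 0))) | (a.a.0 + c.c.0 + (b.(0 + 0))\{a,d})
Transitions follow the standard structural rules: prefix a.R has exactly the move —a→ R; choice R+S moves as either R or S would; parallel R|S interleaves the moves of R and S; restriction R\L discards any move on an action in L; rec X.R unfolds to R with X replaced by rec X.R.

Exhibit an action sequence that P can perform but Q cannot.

LTS(P): 30 reachable states
  p0 = (c.c.0\{b} + (c.c.0 + a.(0 | 0))) | (a.a.0 + d.c.0 + (b.(0 + 0))\{a,d}) has moves --a--▸ p1, --a--▸ p2, --b--▸ p3, --c--▸ p4, --c--▸ p5, --d--▸ p6
  p1 = (c.c.0\{b} + (c.c.0 + a.(0 | 0))) | a.0 has moves --a--▸ p7, --a--▸ p8, --c--▸ p10, --c--▸ p9
  p2 = 0 | 0 | (a.a.0 + d.c.0 + (b.(0 + 0))\{a,d}) has moves --a--▸ p8, --b--▸ p11, --d--▸ p12
  p3 = (c.c.0\{b} + (c.c.0 + a.(0 | 0))) | (0 + 0)\{a,d} has moves --a--▸ p11, --c--▸ p13, --c--▸ p14
  p4 = c.0 | (a.a.0 + d.c.0 + (b.(0 + 0))\{a,d}) has moves --a--▸ p9, --b--▸ p13, --c--▸ p15, --d--▸ p16
  p5 = c.0\{b} | (a.a.0 + d.c.0 + (b.(0 + 0))\{a,d}) has moves --a--▸ p10, --b--▸ p14, --c--▸ p17, --d--▸ p18
  p6 = (c.c.0\{b} + (c.c.0 + a.(0 | 0))) | c.0 has moves --a--▸ p12, --c--▸ p16, --c--▸ p18, --c--▸ p7
  p7 = (c.c.0\{b} + (c.c.0 + a.(0 | 0))) | 0 has moves --a--▸ p19, --c--▸ p20, --c--▸ p21
  p8 = 0 | 0 | a.0 has moves --a--▸ p19
  p9 = c.0 | a.0 has moves --a--▸ p20, --c--▸ p22
  p10 = c.0\{b} | a.0 has moves --a--▸ p21, --c--▸ p23
  p11 = 0 | 0 | (0 + 0)\{a,d} has moves deadlocked
  p12 = 0 | 0 | c.0 has moves --c--▸ p19
  p13 = c.0 | (0 + 0)\{a,d} has moves --c--▸ p24
  p14 = c.0\{b} | (0 + 0)\{a,d} has moves --c--▸ p25
  p15 = 0 | (a.a.0 + d.c.0 + (b.(0 + 0))\{a,d}) has moves --a--▸ p22, --b--▸ p24, --d--▸ p26
  p16 = c.0 | c.0 has moves --c--▸ p20, --c--▸ p26
  p17 = 0\{b} | (a.a.0 + d.c.0 + (b.(0 + 0))\{a,d}) has moves --a--▸ p23, --b--▸ p25, --d--▸ p27
  p18 = c.0\{b} | c.0 has moves --c--▸ p21, --c--▸ p27
  p19 = 0 | 0 | 0 has moves deadlocked
  p20 = c.0 | 0 has moves --c--▸ p28
  p21 = c.0\{b} | 0 has moves --c--▸ p29
  p22 = 0 | a.0 has moves --a--▸ p28
  p23 = 0\{b} | a.0 has moves --a--▸ p29
  p24 = 0 | (0 + 0)\{a,d} has moves deadlocked
  p25 = 0\{b} | (0 + 0)\{a,d} has moves deadlocked
  p26 = 0 | c.0 has moves --c--▸ p28
  p27 = 0\{b} | c.0 has moves --c--▸ p29
  p28 = 0 | 0 has moves deadlocked
  p29 = 0\{b} | 0 has moves deadlocked
LTS(Q): 30 reachable states
  q0 = (c.c.0\{b} + (c.c.0 + a.(0 | 0))) | (a.a.0 + c.c.0 + (b.(0 + 0))\{a,d}) has moves --a--▸ q1, --a--▸ q2, --b--▸ q3, --c--▸ q4, --c--▸ q5, --c--▸ q6
  q1 = (c.c.0\{b} + (c.c.0 + a.(0 | 0))) | a.0 has moves --a--▸ q7, --a--▸ q8, --c--▸ q10, --c--▸ q9
  q2 = 0 | 0 | (a.a.0 + c.c.0 + (b.(0 + 0))\{a,d}) has moves --a--▸ q8, --b--▸ q11, --c--▸ q12
  q3 = (c.c.0\{b} + (c.c.0 + a.(0 | 0))) | (0 + 0)\{a,d} has moves --a--▸ q11, --c--▸ q13, --c--▸ q14
  q4 = (c.c.0\{b} + (c.c.0 + a.(0 | 0))) | c.0 has moves --a--▸ q12, --c--▸ q15, --c--▸ q16, --c--▸ q7
  q5 = c.0 | (a.a.0 + c.c.0 + (b.(0 + 0))\{a,d}) has moves --a--▸ q9, --b--▸ q13, --c--▸ q15, --c--▸ q17
  q6 = c.0\{b} | (a.a.0 + c.c.0 + (b.(0 + 0))\{a,d}) has moves --a--▸ q10, --b--▸ q14, --c--▸ q16, --c--▸ q18
  q7 = (c.c.0\{b} + (c.c.0 + a.(0 | 0))) | 0 has moves --a--▸ q19, --c--▸ q20, --c--▸ q21
  q8 = 0 | 0 | a.0 has moves --a--▸ q19
  q9 = c.0 | a.0 has moves --a--▸ q20, --c--▸ q22
  q10 = c.0\{b} | a.0 has moves --a--▸ q21, --c--▸ q23
  q11 = 0 | 0 | (0 + 0)\{a,d} has moves deadlocked
  q12 = 0 | 0 | c.0 has moves --c--▸ q19
  q13 = c.0 | (0 + 0)\{a,d} has moves --c--▸ q24
  q14 = c.0\{b} | (0 + 0)\{a,d} has moves --c--▸ q25
  q15 = c.0 | c.0 has moves --c--▸ q20, --c--▸ q26
  q16 = c.0\{b} | c.0 has moves --c--▸ q21, --c--▸ q27
  q17 = 0 | (a.a.0 + c.c.0 + (b.(0 + 0))\{a,d}) has moves --a--▸ q22, --b--▸ q24, --c--▸ q26
  q18 = 0\{b} | (a.a.0 + c.c.0 + (b.(0 + 0))\{a,d}) has moves --a--▸ q23, --b--▸ q25, --c--▸ q27
  q19 = 0 | 0 | 0 has moves deadlocked
  q20 = c.0 | 0 has moves --c--▸ q28
  q21 = c.0\{b} | 0 has moves --c--▸ q29
  q22 = 0 | a.0 has moves --a--▸ q28
  q23 = 0\{b} | a.0 has moves --a--▸ q29
  q24 = 0 | (0 + 0)\{a,d} has moves deadlocked
  q25 = 0\{b} | (0 + 0)\{a,d} has moves deadlocked
  q26 = 0 | c.0 has moves --c--▸ q28
  q27 = 0\{b} | c.0 has moves --c--▸ q29
  q28 = 0 | 0 has moves deadlocked
  q29 = 0\{b} | 0 has moves deadlocked
Run σ = ⟨d⟩ on P: start {p0}
  after d @ step 1: {p6}
  P completes σ.
Run σ = ⟨d⟩ on Q: start {q0}
  after d @ step 1: ∅  — Q cannot continue

d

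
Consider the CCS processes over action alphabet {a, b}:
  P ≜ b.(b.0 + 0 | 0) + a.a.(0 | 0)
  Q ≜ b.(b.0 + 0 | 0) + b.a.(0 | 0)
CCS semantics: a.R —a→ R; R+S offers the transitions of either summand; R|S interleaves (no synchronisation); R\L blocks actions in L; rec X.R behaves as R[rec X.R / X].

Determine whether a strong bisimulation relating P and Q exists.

P's transition system — 5 states:
  m0 = b.(b.0 + 0 | 0) + a.a.(0 | 0) → ··a··> m1, ··b··> m2
  m1 = a.(0 | 0) → ··a··> m3
  m2 = b.0 + 0 | 0 → ··b··> m4
  m3 = 0 | 0 → ·
  m4 = 0 → ·
Q's transition system — 5 states:
  n0 = b.(b.0 + 0 | 0) + b.a.(0 | 0) → ··b··> n1, ··b··> n2
  n1 = a.(0 | 0) → ··a··> n3
  n2 = b.0 + 0 | 0 → ··b··> n4
  n3 = 0 | 0 → ·
  n4 = 0 → ·
Coarsest stable partition (strong bisimilarity classes):
  B0 = {m0}
  B1 = {m1, n1}
  B2 = {m3, m4, n3, n4}
  B3 = {m2, n2}
  B4 = {n0}
m0 ∈ B0, n0 ∈ B4 → different blocks

not bisimilar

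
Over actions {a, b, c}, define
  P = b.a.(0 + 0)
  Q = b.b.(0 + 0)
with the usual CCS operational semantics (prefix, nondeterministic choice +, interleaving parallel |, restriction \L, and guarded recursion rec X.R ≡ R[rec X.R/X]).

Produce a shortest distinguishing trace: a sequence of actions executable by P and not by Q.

Reachable graph of P (3 states):
  u0 = b.a.(0 + 0) | =b=> u1
  u1 = a.(0 + 0) | =a=> u2
  u2 = 0 + 0 | stopped
Reachable graph of Q (3 states):
  v0 = b.b.(0 + 0) | =b=> v1
  v1 = b.(0 + 0) | =b=> v2
  v2 = 0 + 0 | stopped
Run σ = ⟨ba⟩ on P: start {u0}
  step 1 (b): {u1}
  step 2 (a): {u2}
  — P admits the full trace.
Run σ = ⟨ba⟩ on Q: start {v0}
  step 1 (b): {v1}
  step 2 (a): no successor for Q

ba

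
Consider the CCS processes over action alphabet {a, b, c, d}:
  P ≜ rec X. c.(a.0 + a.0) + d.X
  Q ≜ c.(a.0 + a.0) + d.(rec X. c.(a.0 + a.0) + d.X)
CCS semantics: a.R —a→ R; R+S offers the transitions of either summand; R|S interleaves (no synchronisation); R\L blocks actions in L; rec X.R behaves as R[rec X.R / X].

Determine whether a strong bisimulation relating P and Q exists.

bisimilar

Reachable graph of P (3 states):
  u0 = rec X. c.(a.0 + a.0) + d.X ⊢ ··c··> u1, ··d··> u0
  u1 = a.0 + a.0 ⊢ ··a··> u2
  u2 = 0 ⊢ ·
Reachable graph of Q (4 states):
  v0 = c.(a.0 + a.0) + d.(rec X. c.(a.0 + a.0) + d.X) ⊢ ··c··> v1, ··d··> v2
  v1 = a.0 + a.0 ⊢ ··a··> v3
  v2 = rec X. c.(a.0 + a.0) + d.X ⊢ ··c··> v1, ··d··> v2
  v3 = 0 ⊢ ·
Bisimilarity quotient blocks:
  B0 = {u0, v0, v2}
  B1 = {u1, v1}
  B2 = {u2, v3}
u0 ∈ B0, v0 ∈ B0 → same block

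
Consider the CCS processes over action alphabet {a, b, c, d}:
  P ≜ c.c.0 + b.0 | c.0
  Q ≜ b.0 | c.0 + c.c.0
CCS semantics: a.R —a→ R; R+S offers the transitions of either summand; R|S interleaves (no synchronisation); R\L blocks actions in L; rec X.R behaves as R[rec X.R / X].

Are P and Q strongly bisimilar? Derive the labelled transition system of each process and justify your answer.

YES

P's transition system — 6 states:
  s0 = c.c.0 + b.0 | c.0 ⊢ ··b··> s1, ··c··> s2, ··c··> s3
  s1 = 0 | c.0 ⊢ ··c··> s4
  s2 = b.0 | 0 ⊢ ··b··> s4
  s3 = c.0 ⊢ ··c··> s5
  s4 = 0 | 0 ⊢ stopped
  s5 = 0 ⊢ stopped
Q's transition system — 6 states:
  t0 = b.0 | c.0 + c.c.0 ⊢ ··b··> t1, ··c··> t2, ··c··> t3
  t1 = 0 | c.0 ⊢ ··c··> t4
  t2 = b.0 | 0 ⊢ ··b··> t4
  t3 = c.0 ⊢ ··c··> t5
  t4 = 0 | 0 ⊢ stopped
  t5 = 0 ⊢ stopped
Coarsest stable partition (strong bisimilarity classes):
  B0 = {s0, t0}
  B1 = {s1, s3, t1, t3}
  B2 = {s4, s5, t4, t5}
  B3 = {s2, t2}
s0 ∈ B0, t0 ∈ B0 → same block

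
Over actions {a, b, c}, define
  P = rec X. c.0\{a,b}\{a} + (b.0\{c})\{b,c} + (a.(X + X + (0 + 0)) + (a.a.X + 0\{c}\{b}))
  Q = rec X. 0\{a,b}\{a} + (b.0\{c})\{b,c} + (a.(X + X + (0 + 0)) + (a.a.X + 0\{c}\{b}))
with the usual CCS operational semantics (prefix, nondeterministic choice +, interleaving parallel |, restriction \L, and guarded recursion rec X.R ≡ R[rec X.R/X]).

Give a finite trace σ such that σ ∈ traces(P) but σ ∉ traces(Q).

c

Reachable graph of P (4 states):
  u0 = rec X. c.0\{a,b}\{a} + (b.0\{c})\{b,c} + (a.(X + X + (0 + 0)) + (a.a.X + 0\{c}\{b})) → --a--▸ u1, --a--▸ u2, --c--▸ u3
  u1 = (rec X. c.0\{a,b}\{a} + (b.0\{c})\{b,c} + (a.(X + X + (0 + 0)) + (a.a.X + 0\{c}\{b}))) + (rec X. c.0\{a,b}\{a} + (b.0\{c})\{b,c} + (a.(X + X + (0 + 0)) + (a.a.X + 0\{c}\{b}))) + (0 + 0) → --a--▸ u1, --a--▸ u2, --c--▸ u3
  u2 = a.(rec X. c.0\{a,b}\{a} + (b.0\{c})\{b,c} + (a.(X + X + (0 + 0)) + (a.a.X + 0\{c}\{b}))) → --a--▸ u0
  u3 = 0\{a,b}\{a} → ∅
Reachable graph of Q (3 states):
  v0 = rec X. 0\{a,b}\{a} + (b.0\{c})\{b,c} + (a.(X + X + (0 + 0)) + (a.a.X + 0\{c}\{b})) → --a--▸ v1, --a--▸ v2
  v1 = (rec X. 0\{a,b}\{a} + (b.0\{c})\{b,c} + (a.(X + X + (0 + 0)) + (a.a.X + 0\{c}\{b}))) + (rec X. 0\{a,b}\{a} + (b.0\{c})\{b,c} + (a.(X + X + (0 + 0)) + (a.a.X + 0\{c}\{b}))) + (0 + 0) → --a--▸ v1, --a--▸ v2
  v2 = a.(rec X. 0\{a,b}\{a} + (b.0\{c})\{b,c} + (a.(X + X + (0 + 0)) + (a.a.X + 0\{c}\{b}))) → --a--▸ v0
Trace ⟨c⟩ through P, begin at {u0}:
  after c @ step 1: {u3}
  — P admits the full trace.
Trace ⟨c⟩ through Q, begin at {v0}:
  after c @ step 1: no successor for Q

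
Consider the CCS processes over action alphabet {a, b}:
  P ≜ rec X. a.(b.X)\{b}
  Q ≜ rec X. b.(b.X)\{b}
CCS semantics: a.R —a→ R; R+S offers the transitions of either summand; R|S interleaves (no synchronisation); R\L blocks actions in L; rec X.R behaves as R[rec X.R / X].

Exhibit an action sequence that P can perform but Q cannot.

a

P's transition system — 2 states:
  m0 = rec X. a.(b.X)\{b} has moves =a=> m1
  m1 = (b.(rec X. a.(b.X)\{b}))\{b} has moves ∅
Q's transition system — 2 states:
  n0 = rec X. b.(b.X)\{b} has moves =b=> n1
  n1 = (b.(rec X. b.(b.X)\{b}))\{b} has moves ∅
Trace ⟨a⟩ through P, begin at {m0}:
  [1] a ⇒ {m1}
  — P admits the full trace.
Trace ⟨a⟩ through Q, begin at {n0}:
  [1] a ⇒ no successor for Q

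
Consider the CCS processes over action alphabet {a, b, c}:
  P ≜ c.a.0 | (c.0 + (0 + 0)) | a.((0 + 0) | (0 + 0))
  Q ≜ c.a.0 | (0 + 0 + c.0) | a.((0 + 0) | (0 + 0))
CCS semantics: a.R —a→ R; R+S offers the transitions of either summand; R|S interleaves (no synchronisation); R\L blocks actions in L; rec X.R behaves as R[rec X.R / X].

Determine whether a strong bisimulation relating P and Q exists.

bisimilar

P's transition system — 12 states:
  u0 = c.a.0 | (c.0 + (0 + 0)) | a.((0 + 0) | (0 + 0)) → —a→ u1, —c→ u2, —c→ u3
  u1 = c.a.0 | (c.0 + (0 + 0)) | ((0 + 0) | (0 + 0)) → —c→ u4, —c→ u5
  u2 = a.0 | (c.0 + (0 + 0)) | a.((0 + 0) | (0 + 0)) → —a→ u4, —a→ u6, —c→ u7
  u3 = c.a.0 | 0 | a.((0 + 0) | (0 + 0)) → —a→ u5, —c→ u7
  u4 = a.0 | (c.0 + (0 + 0)) | ((0 + 0) | (0 + 0)) → —a→ u8, —c→ u9
  u5 = c.a.0 | 0 | ((0 + 0) | (0 + 0)) → —c→ u9
  u6 = 0 | (c.0 + (0 + 0)) | a.((0 + 0) | (0 + 0)) → —a→ u8, —c→ u10
  u7 = a.0 | 0 | a.((0 + 0) | (0 + 0)) → —a→ u10, —a→ u9
  u8 = 0 | (c.0 + (0 + 0)) | ((0 + 0) | (0 + 0)) → —c→ u11
  u9 = a.0 | 0 | ((0 + 0) | (0 + 0)) → —a→ u11
  u10 = 0 | 0 | a.((0 + 0) | (0 + 0)) → —a→ u11
  u11 = 0 | 0 | ((0 + 0) | (0 + 0)) → (no moves)
Q's transition system — 12 states:
  v0 = c.a.0 | (0 + 0 + c.0) | a.((0 + 0) | (0 + 0)) → —a→ v1, —c→ v2, —c→ v3
  v1 = c.a.0 | (0 + 0 + c.0) | ((0 + 0) | (0 + 0)) → —c→ v4, —c→ v5
  v2 = a.0 | (0 + 0 + c.0) | a.((0 + 0) | (0 + 0)) → —a→ v4, —a→ v6, —c→ v7
  v3 = c.a.0 | 0 | a.((0 + 0) | (0 + 0)) → —a→ v5, —c→ v7
  v4 = a.0 | (0 + 0 + c.0) | ((0 + 0) | (0 + 0)) → —a→ v8, —c→ v9
  v5 = c.a.0 | 0 | ((0 + 0) | (0 + 0)) → —c→ v9
  v6 = 0 | (0 + 0 + c.0) | a.((0 + 0) | (0 + 0)) → —a→ v8, —c→ v10
  v7 = a.0 | 0 | a.((0 + 0) | (0 + 0)) → —a→ v10, —a→ v9
  v8 = 0 | (0 + 0 + c.0) | ((0 + 0) | (0 + 0)) → —c→ v11
  v9 = a.0 | 0 | ((0 + 0) | (0 + 0)) → —a→ v11
  v10 = 0 | 0 | a.((0 + 0) | (0 + 0)) → —a→ v11
  v11 = 0 | 0 | ((0 + 0) | (0 + 0)) → (no moves)
Partition-refinement fixed point:
  B0 = {u0, v0}
  B1 = {u2, v2}
  B2 = {u4, u6, v4, v6}
  B3 = {u10, u9, v10, v9}
  B4 = {u11, v11}
  B5 = {u8, v8}
  B6 = {u7, v7}
  B7 = {u3, v3}
  B8 = {u5, v5}
  B9 = {u1, v1}
u0 ∈ B0, v0 ∈ B0 → same block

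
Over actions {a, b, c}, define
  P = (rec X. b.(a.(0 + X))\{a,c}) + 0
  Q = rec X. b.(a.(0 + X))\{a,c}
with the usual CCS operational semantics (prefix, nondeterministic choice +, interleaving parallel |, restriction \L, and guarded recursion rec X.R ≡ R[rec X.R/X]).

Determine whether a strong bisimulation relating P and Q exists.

Reachable graph of P (2 states):
  s0 = (rec X. b.(a.(0 + X))\{a,c}) + 0 | —b→ s1
  s1 = (a.(0 + (rec X. b.(a.(0 + X))\{a,c})))\{a,c} | ∅
Reachable graph of Q (2 states):
  t0 = rec X. b.(a.(0 + X))\{a,c} | —b→ t1
  t1 = (a.(0 + (rec X. b.(a.(0 + X))\{a,c})))\{a,c} | ∅
Coarsest stable partition (strong bisimilarity classes):
  B0 = {s0, t0}
  B1 = {s1, t1}
s0 ∈ B0, t0 ∈ B0 → same block

P ~ Q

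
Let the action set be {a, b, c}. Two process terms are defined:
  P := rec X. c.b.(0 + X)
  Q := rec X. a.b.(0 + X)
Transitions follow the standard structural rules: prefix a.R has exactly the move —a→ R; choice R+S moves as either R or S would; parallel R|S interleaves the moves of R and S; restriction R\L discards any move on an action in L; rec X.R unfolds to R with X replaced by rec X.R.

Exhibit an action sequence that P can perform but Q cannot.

LTS(P): 3 reachable states
  u0 = rec X. c.b.(0 + X) → ··c··> u1
  u1 = b.(0 + (rec X. c.b.(0 + X))) → ··b··> u2
  u2 = 0 + (rec X. c.b.(0 + X)) → ··c··> u1
LTS(Q): 3 reachable states
  v0 = rec X. a.b.(0 + X) → ··a··> v1
  v1 = b.(0 + (rec X. a.b.(0 + X))) → ··b··> v2
  v2 = 0 + (rec X. a.b.(0 + X)) → ··a··> v1
Trace ⟨c⟩ through P, begin at {u0}:
  after c @ step 1: {u1}
  ✓ P
Trace ⟨c⟩ through Q, begin at {v0}:
  after c @ step 1: ∅  — Q cannot continue

c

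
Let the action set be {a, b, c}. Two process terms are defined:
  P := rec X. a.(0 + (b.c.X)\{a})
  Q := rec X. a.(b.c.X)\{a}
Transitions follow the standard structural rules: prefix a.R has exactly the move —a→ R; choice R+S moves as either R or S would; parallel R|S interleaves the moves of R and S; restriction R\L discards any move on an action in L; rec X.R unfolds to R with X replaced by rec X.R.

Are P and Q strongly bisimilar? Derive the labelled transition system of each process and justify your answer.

P ~ Q

Reachable graph of P (4 states):
  u0 = rec X. a.(0 + (b.c.X)\{a}) → --a--▸ u1
  u1 = 0 + (b.c.(rec X. a.(0 + (b.c.X)\{a})))\{a} → --b--▸ u2
  u2 = (c.(rec X. a.(0 + (b.c.X)\{a})))\{a} → --c--▸ u3
  u3 = (rec X. a.(0 + (b.c.X)\{a}))\{a} → deadlocked
Reachable graph of Q (4 states):
  v0 = rec X. a.(b.c.X)\{a} → --a--▸ v1
  v1 = (b.c.(rec X. a.(b.c.X)\{a}))\{a} → --b--▸ v2
  v2 = (c.(rec X. a.(b.c.X)\{a}))\{a} → --c--▸ v3
  v3 = (rec X. a.(b.c.X)\{a})\{a} → deadlocked
Partition-refinement fixed point:
  B0 = {u0, v0}
  B1 = {u1, v1}
  B2 = {u2, v2}
  B3 = {u3, v3}
u0 ∈ B0, v0 ∈ B0 → same block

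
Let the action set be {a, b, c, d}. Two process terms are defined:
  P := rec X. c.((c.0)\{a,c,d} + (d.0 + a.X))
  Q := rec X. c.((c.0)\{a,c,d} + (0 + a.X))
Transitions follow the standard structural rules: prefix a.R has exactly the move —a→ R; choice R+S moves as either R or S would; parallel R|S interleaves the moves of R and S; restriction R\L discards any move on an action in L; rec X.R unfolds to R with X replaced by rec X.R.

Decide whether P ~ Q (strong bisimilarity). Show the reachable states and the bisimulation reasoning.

LTS(P): 3 reachable states
  s0 = rec X. c.((c.0)\{a,c,d} + (d.0 + a.X)) has moves —c→ s1
  s1 = (c.0)\{a,c,d} + (d.0 + a.(rec X. c.((c.0)\{a,c,d} + (d.0 + a.X)))) has moves —a→ s0, —d→ s2
  s2 = 0 has moves ·
LTS(Q): 2 reachable states
  t0 = rec X. c.((c.0)\{a,c,d} + (0 + a.X)) has moves —c→ t1
  t1 = (c.0)\{a,c,d} + (0 + a.(rec X. c.((c.0)\{a,c,d} + (0 + a.X)))) has moves —a→ t0
Coarsest stable partition (strong bisimilarity classes):
  B0 = {s0}
  B1 = {s1}
  B2 = {s2}
  B3 = {t0}
  B4 = {t1}
s0 ∈ B0, t0 ∈ B3 → different blocks

P ≁ Q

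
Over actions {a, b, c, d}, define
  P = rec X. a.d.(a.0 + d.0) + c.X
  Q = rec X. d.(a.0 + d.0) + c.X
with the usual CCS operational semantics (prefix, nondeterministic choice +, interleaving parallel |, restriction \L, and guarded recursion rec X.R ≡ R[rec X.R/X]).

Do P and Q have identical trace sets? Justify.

traces(P) ≠ traces(Q) — witness ⟨a⟩

Reachable graph of P (4 states):
  u0 = rec X. a.d.(a.0 + d.0) + c.X | ··a··> u1, ··c··> u0
  u1 = d.(a.0 + d.0) | ··d··> u2
  u2 = a.0 + d.0 | ··a··> u3, ··d··> u3
  u3 = 0 | deadlocked
Reachable graph of Q (3 states):
  v0 = rec X. d.(a.0 + d.0) + c.X | ··c··> v0, ··d··> v1
  v1 = a.0 + d.0 | ··a··> v2, ··d··> v2
  v2 = 0 | deadlocked
Run σ = ⟨a⟩ on P: start {u0}
  [1] a ⇒ {u1}
  ✓ P
Run σ = ⟨a⟩ on Q: start {v0}
  [1] a ⇒ no successor for Q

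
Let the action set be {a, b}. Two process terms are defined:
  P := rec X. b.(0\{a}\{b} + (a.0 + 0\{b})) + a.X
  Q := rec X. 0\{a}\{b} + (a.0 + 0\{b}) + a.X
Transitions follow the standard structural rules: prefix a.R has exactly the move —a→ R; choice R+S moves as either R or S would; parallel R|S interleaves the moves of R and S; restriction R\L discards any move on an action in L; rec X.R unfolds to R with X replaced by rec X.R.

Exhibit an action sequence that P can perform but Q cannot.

b

P's transition system — 3 states:
  p0 = rec X. b.(0\{a}\{b} + (a.0 + 0\{b})) + a.X has moves ··a··> p0, ··b··> p1
  p1 = 0\{a}\{b} + (a.0 + 0\{b}) has moves ··a··> p2
  p2 = 0 has moves deadlocked
Q's transition system — 2 states:
  q0 = rec X. 0\{a}\{b} + (a.0 + 0\{b}) + a.X has moves ··a··> q0, ··a··> q1
  q1 = 0 has moves deadlocked
Executing b from P (initial set {p0}):
  after b @ step 1: {p1}
  P completes σ.
Executing b from Q (initial set {q0}):
  after b @ step 1: ∅  — Q cannot continue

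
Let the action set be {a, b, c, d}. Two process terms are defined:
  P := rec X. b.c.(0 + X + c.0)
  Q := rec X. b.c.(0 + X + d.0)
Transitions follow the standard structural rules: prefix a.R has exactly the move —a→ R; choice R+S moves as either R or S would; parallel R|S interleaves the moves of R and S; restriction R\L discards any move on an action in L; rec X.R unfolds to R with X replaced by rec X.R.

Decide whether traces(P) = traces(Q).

Reachable graph of P (4 states):
  m0 = rec X. b.c.(0 + X + c.0) ⊢ -b-> m1
  m1 = c.(0 + (rec X. b.c.(0 + X + c.0)) + c.0) ⊢ -c-> m2
  m2 = 0 + (rec X. b.c.(0 + X + c.0)) + c.0 ⊢ -b-> m1, -c-> m3
  m3 = 0 ⊢ (no moves)
Reachable graph of Q (4 states):
  n0 = rec X. b.c.(0 + X + d.0) ⊢ -b-> n1
  n1 = c.(0 + (rec X. b.c.(0 + X + d.0)) + d.0) ⊢ -c-> n2
  n2 = 0 + (rec X. b.c.(0 + X + d.0)) + d.0 ⊢ -b-> n1, -d-> n3
  n3 = 0 ⊢ (no moves)
Run σ = ⟨bcc⟩ on P: start {m0}
  after b @ step 1: {m1}
  after c @ step 2: {m2}
  after c @ step 3: {m3}
  — P admits the full trace.
Run σ = ⟨bcc⟩ on Q: start {n0}
  after b @ step 1: {n1}
  after c @ step 2: {n2}
  after c @ step 3: no successor for Q

NO — witness ⟨bcc⟩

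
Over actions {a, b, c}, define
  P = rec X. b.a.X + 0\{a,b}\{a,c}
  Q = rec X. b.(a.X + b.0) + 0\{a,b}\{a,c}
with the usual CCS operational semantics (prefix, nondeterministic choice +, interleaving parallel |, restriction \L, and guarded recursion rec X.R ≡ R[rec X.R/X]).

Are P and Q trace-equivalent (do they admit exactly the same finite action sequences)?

Reachable graph of P (2 states):
  s0 = rec X. b.a.X + 0\{a,b}\{a,c} | --b--▸ s1
  s1 = a.(rec X. b.a.X + 0\{a,b}\{a,c}) | --a--▸ s0
Reachable graph of Q (3 states):
  t0 = rec X. b.(a.X + b.0) + 0\{a,b}\{a,c} | --b--▸ t1
  t1 = a.(rec X. b.(a.X + b.0) + 0\{a,b}\{a,c}) + b.0 | --a--▸ t0, --b--▸ t2
  t2 = 0 | (no moves)
Trace ⟨bb⟩ through Q, begin at {t0}:
  step 1 (b): {t1}
  step 2 (b): {t2}
  ✓ Q
Trace ⟨bb⟩ through P, begin at {s0}:
  step 1 (b): {s1}
  step 2 (b): no successor for P

traces(P) ≠ traces(Q) — witness ⟨bb⟩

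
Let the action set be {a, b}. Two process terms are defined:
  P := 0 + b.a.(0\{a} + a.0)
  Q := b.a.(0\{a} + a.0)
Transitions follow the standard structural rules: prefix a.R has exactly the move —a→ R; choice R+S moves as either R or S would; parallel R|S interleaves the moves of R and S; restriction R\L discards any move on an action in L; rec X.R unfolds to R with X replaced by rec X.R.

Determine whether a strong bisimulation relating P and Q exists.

P's transition system — 4 states:
  u0 = 0 + b.a.(0\{a} + a.0) | --b--▸ u1
  u1 = a.(0\{a} + a.0) | --a--▸ u2
  u2 = 0\{a} + a.0 | --a--▸ u3
  u3 = 0 | (no moves)
Q's transition system — 4 states:
  v0 = b.a.(0\{a} + a.0) | --b--▸ v1
  v1 = a.(0\{a} + a.0) | --a--▸ v2
  v2 = 0\{a} + a.0 | --a--▸ v3
  v3 = 0 | (no moves)
Partition-refinement fixed point:
  B0 = {u0, v0}
  B1 = {u1, v1}
  B2 = {u2, v2}
  B3 = {u3, v3}
u0 ∈ B0, v0 ∈ B0 → same block

P ~ Q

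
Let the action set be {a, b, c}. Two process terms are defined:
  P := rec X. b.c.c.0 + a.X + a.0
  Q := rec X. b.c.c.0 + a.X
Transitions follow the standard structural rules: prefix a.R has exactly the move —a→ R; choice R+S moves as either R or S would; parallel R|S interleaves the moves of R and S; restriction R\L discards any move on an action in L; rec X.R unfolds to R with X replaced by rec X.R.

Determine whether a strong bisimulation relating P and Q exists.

P's transition system — 4 states:
  m0 = rec X. b.c.c.0 + a.X + a.0 ⊢ ··a··> m0, ··a··> m1, ··b··> m2
  m1 = 0 ⊢ deadlocked
  m2 = c.c.0 ⊢ ··c··> m3
  m3 = c.0 ⊢ ··c··> m1
Q's transition system — 4 states:
  n0 = rec X. b.c.c.0 + a.X ⊢ ··a··> n0, ··b··> n1
  n1 = c.c.0 ⊢ ··c··> n2
  n2 = c.0 ⊢ ··c··> n3
  n3 = 0 ⊢ deadlocked
Coarsest stable partition (strong bisimilarity classes):
  B0 = {m0}
  B1 = {m2, n1}
  B2 = {m3, n2}
  B3 = {m1, n3}
  B4 = {n0}
m0 ∈ B0, n0 ∈ B4 → different blocks

not bisimilar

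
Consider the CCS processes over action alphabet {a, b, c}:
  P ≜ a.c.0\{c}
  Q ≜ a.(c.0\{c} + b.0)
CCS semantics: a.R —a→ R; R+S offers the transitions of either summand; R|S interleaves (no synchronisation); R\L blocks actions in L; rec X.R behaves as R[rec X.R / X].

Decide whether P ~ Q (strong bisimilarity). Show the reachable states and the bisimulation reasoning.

not bisimilar

LTS(P): 3 reachable states
  u0 = a.c.0\{c} :: =a=> u1
  u1 = c.0\{c} :: =c=> u2
  u2 = 0\{c} :: (no moves)
LTS(Q): 4 reachable states
  v0 = a.(c.0\{c} + b.0) :: =a=> v1
  v1 = c.0\{c} + b.0 :: =b=> v2, =c=> v3
  v2 = 0 :: (no moves)
  v3 = 0\{c} :: (no moves)
Coarsest stable partition (strong bisimilarity classes):
  B0 = {u0}
  B1 = {u1}
  B2 = {u2, v2, v3}
  B3 = {v0}
  B4 = {v1}
u0 ∈ B0, v0 ∈ B3 → different blocks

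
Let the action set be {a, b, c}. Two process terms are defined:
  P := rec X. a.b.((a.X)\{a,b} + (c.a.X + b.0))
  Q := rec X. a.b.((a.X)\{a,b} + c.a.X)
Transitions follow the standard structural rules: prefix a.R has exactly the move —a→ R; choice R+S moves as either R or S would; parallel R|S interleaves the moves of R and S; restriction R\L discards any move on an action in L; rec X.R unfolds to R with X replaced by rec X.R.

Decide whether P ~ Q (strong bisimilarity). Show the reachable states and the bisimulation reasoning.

NO

LTS(P): 5 reachable states
  m0 = rec X. a.b.((a.X)\{a,b} + (c.a.X + b.0)) :: =a=> m1
  m1 = b.((a.(rec X. a.b.((a.X)\{a,b} + (c.a.X + b.0))))\{a,b} + (c.a.(rec X. a.b.((a.X)\{a,b} + (c.a.X + b.0))) + b.0)) :: =b=> m2
  m2 = (a.(rec X. a.b.((a.X)\{a,b} + (c.a.X + b.0))))\{a,b} + (c.a.(rec X. a.b.((a.X)\{a,b} + (c.a.X + b.0))) + b.0) :: =b=> m3, =c=> m4
  m3 = 0 :: ∅
  m4 = a.(rec X. a.b.((a.X)\{a,b} + (c.a.X + b.0))) :: =a=> m0
LTS(Q): 4 reachable states
  n0 = rec X. a.b.((a.X)\{a,b} + c.a.X) :: =a=> n1
  n1 = b.((a.(rec X. a.b.((a.X)\{a,b} + c.a.X)))\{a,b} + c.a.(rec X. a.b.((a.X)\{a,b} + c.a.X))) :: =b=> n2
  n2 = (a.(rec X. a.b.((a.X)\{a,b} + c.a.X)))\{a,b} + c.a.(rec X. a.b.((a.X)\{a,b} + c.a.X)) :: =c=> n3
  n3 = a.(rec X. a.b.((a.X)\{a,b} + c.a.X)) :: =a=> n0
Coarsest stable partition (strong bisimilarity classes):
  B0 = {m0}
  B1 = {m1}
  B2 = {m2}
  B3 = {m3}
  B4 = {m4}
  B5 = {n0}
  B6 = {n1}
  B7 = {n2}
  B8 = {n3}
m0 ∈ B0, n0 ∈ B5 → different blocks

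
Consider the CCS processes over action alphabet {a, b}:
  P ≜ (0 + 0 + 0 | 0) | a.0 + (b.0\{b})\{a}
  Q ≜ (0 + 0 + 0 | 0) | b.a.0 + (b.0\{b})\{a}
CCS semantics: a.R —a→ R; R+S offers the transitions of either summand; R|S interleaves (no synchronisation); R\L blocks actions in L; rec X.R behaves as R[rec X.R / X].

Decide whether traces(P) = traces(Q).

NO — witness ⟨a⟩

LTS(P): 3 reachable states
  u0 = (0 + 0 + 0 | 0) | a.0 + (b.0\{b})\{a} has moves —a→ u1, —b→ u2
  u1 = (0 + 0 + 0 | 0) | 0 has moves stopped
  u2 = 0\{b}\{a} has moves stopped
LTS(Q): 4 reachable states
  v0 = (0 + 0 + 0 | 0) | b.a.0 + (b.0\{b})\{a} has moves —b→ v1, —b→ v2
  v1 = (0 + 0 + 0 | 0) | a.0 has moves —a→ v3
  v2 = 0\{b}\{a} has moves stopped
  v3 = (0 + 0 + 0 | 0) | 0 has moves stopped
Executing a from P (initial set {u0}):
  [1] a ⇒ {u1}
  — P admits the full trace.
Executing a from Q (initial set {v0}):
  [1] a ⇒ no successor for Q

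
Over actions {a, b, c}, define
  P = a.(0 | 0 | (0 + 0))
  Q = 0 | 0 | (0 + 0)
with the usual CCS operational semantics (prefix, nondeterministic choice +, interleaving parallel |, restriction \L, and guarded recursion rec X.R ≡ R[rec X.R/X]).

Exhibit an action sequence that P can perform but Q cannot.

LTS(P): 2 reachable states
  u0 = a.(0 | 0 | (0 + 0)) has moves ··a··> u1
  u1 = 0 | 0 | (0 + 0) has moves (no moves)
LTS(Q): 1 reachable states
  v0 = 0 | 0 | (0 + 0) has moves (no moves)
Run σ = ⟨a⟩ on P: start {u0}
  after a @ step 1: {u1}
  ✓ P
Run σ = ⟨a⟩ on Q: start {v0}
  after a @ step 1: ∅ (Q stuck)

a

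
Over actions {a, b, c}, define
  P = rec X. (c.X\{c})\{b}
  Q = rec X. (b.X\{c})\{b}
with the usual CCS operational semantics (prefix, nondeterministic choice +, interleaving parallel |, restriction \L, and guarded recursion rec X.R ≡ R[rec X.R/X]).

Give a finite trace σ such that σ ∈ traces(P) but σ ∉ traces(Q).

LTS(P): 2 reachable states
  p0 = rec X. (c.X\{c})\{b} → —c→ p1
  p1 = (rec X. (c.X\{c})\{b})\{c}\{b} → stopped
LTS(Q): 1 reachable states
  q0 = rec X. (b.X\{c})\{b} → stopped
Trace ⟨c⟩ through P, begin at {p0}:
  step 1 (c): {p1}
  — P admits the full trace.
Trace ⟨c⟩ through Q, begin at {q0}:
  step 1 (c): no successor for Q

c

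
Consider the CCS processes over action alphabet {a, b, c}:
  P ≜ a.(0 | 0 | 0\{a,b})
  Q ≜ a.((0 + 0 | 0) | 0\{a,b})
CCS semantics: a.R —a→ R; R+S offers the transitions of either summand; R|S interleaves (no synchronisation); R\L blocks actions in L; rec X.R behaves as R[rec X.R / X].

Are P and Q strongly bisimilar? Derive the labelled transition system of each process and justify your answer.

P's transition system — 2 states:
  p0 = a.(0 | 0 | 0\{a,b}) :: =a=> p1
  p1 = 0 | 0 | 0\{a,b} :: stopped
Q's transition system — 2 states:
  q0 = a.((0 + 0 | 0) | 0\{a,b}) :: =a=> q1
  q1 = (0 + 0 | 0) | 0\{a,b} :: stopped
Partition-refinement fixed point:
  B0 = {p0, q0}
  B1 = {p1, q1}
p0 ∈ B0, q0 ∈ B0 → same block

YES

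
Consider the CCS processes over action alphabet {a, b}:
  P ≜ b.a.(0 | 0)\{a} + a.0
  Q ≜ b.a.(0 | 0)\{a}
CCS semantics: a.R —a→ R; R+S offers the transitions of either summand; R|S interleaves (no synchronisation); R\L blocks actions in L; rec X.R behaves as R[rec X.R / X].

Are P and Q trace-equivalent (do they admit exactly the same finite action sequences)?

LTS(P): 4 reachable states
  m0 = b.a.(0 | 0)\{a} + a.0 | --a--▸ m1, --b--▸ m2
  m1 = 0 | ∅
  m2 = a.(0 | 0)\{a} | --a--▸ m3
  m3 = (0 | 0)\{a} | ∅
LTS(Q): 3 reachable states
  n0 = b.a.(0 | 0)\{a} | --b--▸ n1
  n1 = a.(0 | 0)\{a} | --a--▸ n2
  n2 = (0 | 0)\{a} | ∅
Trace ⟨a⟩ through P, begin at {m0}:
  [1] a ⇒ {m1}
  P completes σ.
Trace ⟨a⟩ through Q, begin at {n0}:
  [1] a ⇒ no successor for Q

trace-distinct — witness ⟨a⟩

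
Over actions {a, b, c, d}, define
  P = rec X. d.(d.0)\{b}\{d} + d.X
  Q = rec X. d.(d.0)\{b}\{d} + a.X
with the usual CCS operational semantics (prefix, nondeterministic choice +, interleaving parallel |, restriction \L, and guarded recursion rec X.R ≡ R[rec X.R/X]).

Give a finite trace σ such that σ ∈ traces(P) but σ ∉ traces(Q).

dd

Reachable graph of P (2 states):
  s0 = rec X. d.(d.0)\{b}\{d} + d.X → ··d··> s0, ··d··> s1
  s1 = (d.0)\{b}\{d} → ∅
Reachable graph of Q (2 states):
  t0 = rec X. d.(d.0)\{b}\{d} + a.X → ··a··> t0, ··d··> t1
  t1 = (d.0)\{b}\{d} → ∅
Executing dd from P (initial set {s0}):
  step 1 (d): {s0, s1}
  step 2 (d): {s0, s1}
  ✓ P
Executing dd from Q (initial set {t0}):
  step 1 (d): {t1}
  step 2 (d): ∅  — Q cannot continue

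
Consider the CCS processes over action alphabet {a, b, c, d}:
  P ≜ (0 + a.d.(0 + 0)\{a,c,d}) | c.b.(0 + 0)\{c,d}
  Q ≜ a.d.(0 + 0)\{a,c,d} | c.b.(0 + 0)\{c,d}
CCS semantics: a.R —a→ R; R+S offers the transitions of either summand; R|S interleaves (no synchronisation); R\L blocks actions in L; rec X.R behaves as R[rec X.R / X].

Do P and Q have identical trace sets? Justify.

trace-equivalent

LTS(P): 9 reachable states
  s0 = (0 + a.d.(0 + 0)\{a,c,d}) | c.b.(0 + 0)\{c,d} has moves —a→ s1, —c→ s2
  s1 = d.(0 + 0)\{a,c,d} | c.b.(0 + 0)\{c,d} has moves —c→ s3, —d→ s4
  s2 = (0 + a.d.(0 + 0)\{a,c,d}) | b.(0 + 0)\{c,d} has moves —a→ s3, —b→ s5
  s3 = d.(0 + 0)\{a,c,d} | b.(0 + 0)\{c,d} has moves —b→ s6, —d→ s7
  s4 = (0 + 0)\{a,c,d} | c.b.(0 + 0)\{c,d} has moves —c→ s7
  s5 = (0 + a.d.(0 + 0)\{a,c,d}) | (0 + 0)\{c,d} has moves —a→ s6
  s6 = d.(0 + 0)\{a,c,d} | (0 + 0)\{c,d} has moves —d→ s8
  s7 = (0 + 0)\{a,c,d} | b.(0 + 0)\{c,d} has moves —b→ s8
  s8 = (0 + 0)\{a,c,d} | (0 + 0)\{c,d} has moves ∅
LTS(Q): 9 reachable states
  t0 = a.d.(0 + 0)\{a,c,d} | c.b.(0 + 0)\{c,d} has moves —a→ t1, —c→ t2
  t1 = d.(0 + 0)\{a,c,d} | c.b.(0 + 0)\{c,d} has moves —c→ t3, —d→ t4
  t2 = a.d.(0 + 0)\{a,c,d} | b.(0 + 0)\{c,d} has moves —a→ t3, —b→ t5
  t3 = d.(0 + 0)\{a,c,d} | b.(0 + 0)\{c,d} has moves —b→ t6, —d→ t7
  t4 = (0 + 0)\{a,c,d} | c.b.(0 + 0)\{c,d} has moves —c→ t7
  t5 = a.d.(0 + 0)\{a,c,d} | (0 + 0)\{c,d} has moves —a→ t6
  t6 = d.(0 + 0)\{a,c,d} | (0 + 0)\{c,d} has moves —d→ t8
  t7 = (0 + 0)\{a,c,d} | b.(0 + 0)\{c,d} has moves —b→ t8
  t8 = (0 + 0)\{a,c,d} | (0 + 0)\{c,d} has moves ∅
Coarsest stable partition (strong bisimilarity classes):
  B0 = {s0, t0}
  B1 = {s2, t2}
  B2 = {s5, t5}
  B3 = {s6, t6}
  B4 = {s8, t8}
  B5 = {s3, t3}
  B6 = {s7, t7}
  B7 = {s1, t1}
  B8 = {s4, t4}
s0 ∈ B0, t0 ∈ B0 → same block
Bisimilar ⇒ trace-equivalent.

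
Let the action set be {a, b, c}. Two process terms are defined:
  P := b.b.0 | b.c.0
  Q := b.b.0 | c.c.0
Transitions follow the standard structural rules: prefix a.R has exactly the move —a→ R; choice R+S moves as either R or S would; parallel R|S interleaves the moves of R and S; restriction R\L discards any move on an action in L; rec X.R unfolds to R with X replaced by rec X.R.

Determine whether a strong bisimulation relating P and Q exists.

not bisimilar

LTS(P): 9 reachable states
  m0 = b.b.0 | b.c.0 | =b=> m1, =b=> m2
  m1 = b.0 | b.c.0 | =b=> m3, =b=> m4
  m2 = b.b.0 | c.0 | =b=> m4, =c=> m5
  m3 = 0 | b.c.0 | =b=> m6
  m4 = b.0 | c.0 | =b=> m6, =c=> m7
  m5 = b.b.0 | 0 | =b=> m7
  m6 = 0 | c.0 | =c=> m8
  m7 = b.0 | 0 | =b=> m8
  m8 = 0 | 0 | stopped
LTS(Q): 9 reachable states
  n0 = b.b.0 | c.c.0 | =b=> n1, =c=> n2
  n1 = b.0 | c.c.0 | =b=> n3, =c=> n4
  n2 = b.b.0 | c.0 | =b=> n4, =c=> n5
  n3 = 0 | c.c.0 | =c=> n6
  n4 = b.0 | c.0 | =b=> n6, =c=> n7
  n5 = b.b.0 | 0 | =b=> n7
  n6 = 0 | c.0 | =c=> n8
  n7 = b.0 | 0 | =b=> n8
  n8 = 0 | 0 | stopped
Bisimilarity quotient blocks:
  B0 = {m0}
  B1 = {m2, n2}
  B2 = {m5, n5}
  B3 = {m7, n7}
  B4 = {m8, n8}
  B5 = {m4, n4}
  B6 = {m6, n6}
  B7 = {m1}
  B8 = {m3}
  B9 = {n0}
  B10 = {n1}
  B11 = {n3}
m0 ∈ B0, n0 ∈ B9 → different blocks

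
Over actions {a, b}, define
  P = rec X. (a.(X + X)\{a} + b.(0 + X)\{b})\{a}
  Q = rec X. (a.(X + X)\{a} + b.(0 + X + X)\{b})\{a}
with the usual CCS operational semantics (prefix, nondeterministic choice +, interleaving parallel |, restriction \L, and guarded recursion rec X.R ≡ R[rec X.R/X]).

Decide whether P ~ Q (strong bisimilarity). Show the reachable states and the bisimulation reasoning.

YES

LTS(P): 2 reachable states
  p0 = rec X. (a.(X + X)\{a} + b.(0 + X)\{b})\{a} → --b--▸ p1
  p1 = (0 + (rec X. (a.(X + X)\{a} + b.(0 + X)\{b})\{a}))\{b}\{a} → ·
LTS(Q): 2 reachable states
  q0 = rec X. (a.(X + X)\{a} + b.(0 + X + X)\{b})\{a} → --b--▸ q1
  q1 = (0 + (rec X. (a.(X + X)\{a} + b.(0 + X + X)\{b})\{a}) + (rec X. (a.(X + X)\{a} + b.(0 + X + X)\{b})\{a}))\{b}\{a} → ·
Coarsest stable partition (strong bisimilarity classes):
  B0 = {p0, q0}
  B1 = {p1, q1}
p0 ∈ B0, q0 ∈ B0 → same block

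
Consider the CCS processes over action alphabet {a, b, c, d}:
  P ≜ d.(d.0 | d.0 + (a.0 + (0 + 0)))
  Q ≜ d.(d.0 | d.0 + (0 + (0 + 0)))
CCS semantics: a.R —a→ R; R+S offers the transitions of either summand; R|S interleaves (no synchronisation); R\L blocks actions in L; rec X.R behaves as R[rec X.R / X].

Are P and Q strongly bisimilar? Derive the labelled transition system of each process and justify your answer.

not bisimilar

Reachable graph of P (6 states):
  s0 = d.(d.0 | d.0 + (a.0 + (0 + 0))) → --d--▸ s1
  s1 = d.0 | d.0 + (a.0 + (0 + 0)) → --a--▸ s2, --d--▸ s3, --d--▸ s4
  s2 = 0 → deadlocked
  s3 = 0 | d.0 → --d--▸ s5
  s4 = d.0 | 0 → --d--▸ s5
  s5 = 0 | 0 → deadlocked
Reachable graph of Q (5 states):
  t0 = d.(d.0 | d.0 + (0 + (0 + 0))) → --d--▸ t1
  t1 = d.0 | d.0 + (0 + (0 + 0)) → --d--▸ t2, --d--▸ t3
  t2 = 0 | d.0 → --d--▸ t4
  t3 = d.0 | 0 → --d--▸ t4
  t4 = 0 | 0 → deadlocked
Partition-refinement fixed point:
  B0 = {s0}
  B1 = {s1}
  B2 = {s2, s5, t4}
  B3 = {s3, s4, t2, t3}
  B4 = {t0}
  B5 = {t1}
s0 ∈ B0, t0 ∈ B4 → different blocks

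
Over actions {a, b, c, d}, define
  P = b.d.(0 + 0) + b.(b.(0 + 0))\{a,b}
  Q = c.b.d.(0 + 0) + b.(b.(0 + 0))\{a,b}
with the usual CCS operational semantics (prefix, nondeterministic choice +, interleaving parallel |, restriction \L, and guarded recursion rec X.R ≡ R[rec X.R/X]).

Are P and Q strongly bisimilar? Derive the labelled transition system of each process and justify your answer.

P ≁ Q

LTS(P): 4 reachable states
  s0 = b.d.(0 + 0) + b.(b.(0 + 0))\{a,b} ⊢ --b--▸ s1, --b--▸ s2
  s1 = (b.(0 + 0))\{a,b} ⊢ stopped
  s2 = d.(0 + 0) ⊢ --d--▸ s3
  s3 = 0 + 0 ⊢ stopped
LTS(Q): 5 reachable states
  t0 = c.b.d.(0 + 0) + b.(b.(0 + 0))\{a,b} ⊢ --b--▸ t1, --c--▸ t2
  t1 = (b.(0 + 0))\{a,b} ⊢ stopped
  t2 = b.d.(0 + 0) ⊢ --b--▸ t3
  t3 = d.(0 + 0) ⊢ --d--▸ t4
  t4 = 0 + 0 ⊢ stopped
Coarsest stable partition (strong bisimilarity classes):
  B0 = {s0}
  B1 = {s1, s3, t1, t4}
  B2 = {s2, t3}
  B3 = {t0}
  B4 = {t2}
s0 ∈ B0, t0 ∈ B3 → different blocks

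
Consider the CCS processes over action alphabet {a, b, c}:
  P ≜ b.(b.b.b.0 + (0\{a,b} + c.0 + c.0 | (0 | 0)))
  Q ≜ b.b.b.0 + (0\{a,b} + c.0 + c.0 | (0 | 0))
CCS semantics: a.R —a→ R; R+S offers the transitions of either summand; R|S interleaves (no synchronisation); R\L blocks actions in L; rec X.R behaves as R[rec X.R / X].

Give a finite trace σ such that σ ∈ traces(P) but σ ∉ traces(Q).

bc

P's transition system — 6 states:
  p0 = b.(b.b.b.0 + (0\{a,b} + c.0 + c.0 | (0 | 0))) → -b-> p1
  p1 = b.b.b.0 + (0\{a,b} + c.0 + c.0 | (0 | 0)) → -b-> p2, -c-> p3, -c-> p4
  p2 = b.b.0 → -b-> p5
  p3 = 0 → ·
  p4 = 0 | (0 | 0) → ·
  p5 = b.0 → -b-> p3
Q's transition system — 5 states:
  q0 = b.b.b.0 + (0\{a,b} + c.0 + c.0 | (0 | 0)) → -b-> q1, -c-> q2, -c-> q3
  q1 = b.b.0 → -b-> q4
  q2 = 0 → ·
  q3 = 0 | (0 | 0) → ·
  q4 = b.0 → -b-> q2
Trace ⟨bc⟩ through P, begin at {p0}:
  after b @ step 1: {p1}
  after c @ step 2: {p3, p4}
  — P admits the full trace.
Trace ⟨bc⟩ through Q, begin at {q0}:
  after b @ step 1: {q1}
  after c @ step 2: ∅ (Q stuck)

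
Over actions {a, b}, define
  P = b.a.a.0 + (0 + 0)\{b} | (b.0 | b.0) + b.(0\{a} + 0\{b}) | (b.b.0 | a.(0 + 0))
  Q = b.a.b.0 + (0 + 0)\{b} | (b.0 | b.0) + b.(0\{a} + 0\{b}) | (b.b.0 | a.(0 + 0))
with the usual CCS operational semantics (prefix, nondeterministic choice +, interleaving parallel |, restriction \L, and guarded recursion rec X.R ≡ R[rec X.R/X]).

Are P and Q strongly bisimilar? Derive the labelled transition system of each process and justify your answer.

P ≁ Q

LTS(P): 18 reachable states
  u0 = b.a.a.0 + (0 + 0)\{b} | (b.0 | b.0) + b.(0\{a} + 0\{b}) | (b.b.0 | a.(0 + 0)) :: —a→ u1, —b→ u2, —b→ u3, —b→ u4, —b→ u5, —b→ u6
  u1 = b.(0\{a} + 0\{b}) | (b.b.0 | (0 + 0)) :: —b→ u7, —b→ u8
  u2 = (0 + 0)\{b} | (0 | b.0) :: —b→ u9
  u3 = (0 + 0)\{b} | (b.0 | 0) :: —b→ u9
  u4 = (0\{a} + 0\{b}) | (b.b.0 | a.(0 + 0)) :: —a→ u7, —b→ u10
  u5 = a.a.0 :: —a→ u11
  u6 = b.(0\{a} + 0\{b}) | (b.0 | a.(0 + 0)) :: —a→ u8, —b→ u10, —b→ u12
  u7 = (0\{a} + 0\{b}) | (b.b.0 | (0 + 0)) :: —b→ u13
  u8 = b.(0\{a} + 0\{b}) | (b.0 | (0 + 0)) :: —b→ u13, —b→ u14
  u9 = (0 + 0)\{b} | (0 | 0) :: ∅
  u10 = (0\{a} + 0\{b}) | (b.0 | a.(0 + 0)) :: —a→ u13, —b→ u15
  u11 = a.0 :: —a→ u16
  u12 = b.(0\{a} + 0\{b}) | (0 | a.(0 + 0)) :: —a→ u14, —b→ u15
  u13 = (0\{a} + 0\{b}) | (b.0 | (0 + 0)) :: —b→ u17
  u14 = b.(0\{a} + 0\{b}) | (0 | (0 + 0)) :: —b→ u17
  u15 = (0\{a} + 0\{b}) | (0 | a.(0 + 0)) :: —a→ u17
  u16 = 0 :: ∅
  u17 = (0\{a} + 0\{b}) | (0 | (0 + 0)) :: ∅
LTS(Q): 18 reachable states
  v0 = b.a.b.0 + (0 + 0)\{b} | (b.0 | b.0) + b.(0\{a} + 0\{b}) | (b.b.0 | a.(0 + 0)) :: —a→ v1, —b→ v2, —b→ v3, —b→ v4, —b→ v5, —b→ v6
  v1 = b.(0\{a} + 0\{b}) | (b.b.0 | (0 + 0)) :: —b→ v7, —b→ v8
  v2 = (0 + 0)\{b} | (0 | b.0) :: —b→ v9
  v3 = (0 + 0)\{b} | (b.0 | 0) :: —b→ v9
  v4 = (0\{a} + 0\{b}) | (b.b.0 | a.(0 + 0)) :: —a→ v7, —b→ v10
  v5 = a.b.0 :: —a→ v11
  v6 = b.(0\{a} + 0\{b}) | (b.0 | a.(0 + 0)) :: —a→ v8, —b→ v10, —b→ v12
  v7 = (0\{a} + 0\{b}) | (b.b.0 | (0 + 0)) :: —b→ v13
  v8 = b.(0\{a} + 0\{b}) | (b.0 | (0 + 0)) :: —b→ v13, —b→ v14
  v9 = (0 + 0)\{b} | (0 | 0) :: ∅
  v10 = (0\{a} + 0\{b}) | (b.0 | a.(0 + 0)) :: —a→ v13, —b→ v15
  v11 = b.0 :: —b→ v16
  v12 = b.(0\{a} + 0\{b}) | (0 | a.(0 + 0)) :: —a→ v14, —b→ v15
  v13 = (0\{a} + 0\{b}) | (b.0 | (0 + 0)) :: —b→ v17
  v14 = b.(0\{a} + 0\{b}) | (0 | (0 + 0)) :: —b→ v17
  v15 = (0\{a} + 0\{b}) | (0 | a.(0 + 0)) :: —a→ v17
  v16 = 0 :: ∅
  v17 = (0\{a} + 0\{b}) | (0 | (0 + 0)) :: ∅
Coarsest stable partition (strong bisimilarity classes):
  B0 = {u0}
  B1 = {u4, u6, v4, v6}
  B2 = {u10, u12, v10, v12}
  B3 = {u13, u14, u2, u3, v11, v13, v14, v2, v3}
  B4 = {u16, u17, u9, v16, v17, v9}
  B5 = {u11, u15, v15}
  B6 = {u7, u8, v7, v8}
  B7 = {u1, v1}
  B8 = {u5}
  B9 = {v0}
  B10 = {v5}
u0 ∈ B0, v0 ∈ B9 → different blocks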